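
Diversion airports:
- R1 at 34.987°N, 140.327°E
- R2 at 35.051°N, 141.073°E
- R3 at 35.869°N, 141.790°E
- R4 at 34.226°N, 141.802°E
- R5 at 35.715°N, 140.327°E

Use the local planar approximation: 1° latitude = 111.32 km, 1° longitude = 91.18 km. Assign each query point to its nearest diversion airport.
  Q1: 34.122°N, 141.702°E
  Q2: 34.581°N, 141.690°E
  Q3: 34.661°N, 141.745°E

Q1→R4; Q2→R4; Q3→R4

Q1 at 34.122°N, 141.702°E:
  R1: 158.083 km
  R2: 118.255 km
  R3: 194.641 km
  R4: 14.737 km
  R5: 217.175 km
  → nearest: R4 (14.737 km)
Q2 at 34.581°N, 141.690°E:
  R1: 132.241 km
  R2: 76.827 km
  R3: 143.670 km
  R4: 40.817 km
  R5: 177.146 km
  → nearest: R4 (40.817 km)
Q3 at 34.661°N, 141.745°E:
  R1: 134.290 km
  R2: 75.095 km
  R3: 134.537 km
  R4: 48.702 km
  R5: 174.595 km
  → nearest: R4 (48.702 km)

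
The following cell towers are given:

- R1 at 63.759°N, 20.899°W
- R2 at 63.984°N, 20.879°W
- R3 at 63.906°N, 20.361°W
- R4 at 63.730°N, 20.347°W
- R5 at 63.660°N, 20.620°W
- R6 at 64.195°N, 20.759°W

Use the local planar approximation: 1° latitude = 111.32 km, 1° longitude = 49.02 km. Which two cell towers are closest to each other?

Pairwise distances:
R1–R2: √((0.225·111.32)² + (0.020·49.02)²) = √(627.35221 + 0.96118) = 25.066 km
R1–R3: √((0.147·111.32)² + (0.538·49.02)²) = √(267.78181 + 695.52247) = 31.037 km
R1–R4: √((-0.029·111.32)² + (0.552·49.02)²) = √(10.42179 + 732.19165) = 27.251 km
R1–R5: √((-0.099·111.32)² + (0.279·49.02)²) = √(121.45539 + 187.04884) = 17.564 km
R1–R6: √((0.436·111.32)² + (0.140·49.02)²) = √(2355.69670 + 47.09802) = 49.018 km
R2–R3: √((-0.078·111.32)² + (0.518·49.02)²) = √(75.39379 + 644.77195) = 26.836 km
R2–R4: √((-0.254·111.32)² + (0.532·49.02)²) = √(799.49146 + 680.09546) = 38.465 km
R2–R5: √((-0.324·111.32)² + (0.259·49.02)²) = √(1300.87754 + 161.19299) = 38.237 km
R2–R6: √((0.211·111.32)² + (0.120·49.02)²) = √(551.71057 + 34.60263) = 24.214 km
R3–R4: √((-0.176·111.32)² + (0.014·49.02)²) = √(383.85900 + 0.47098) = 19.604 km
R3–R5: √((-0.246·111.32)² + (-0.259·49.02)²) = √(749.92289 + 161.19299) = 30.185 km
R3–R6: √((0.289·111.32)² + (-0.398·49.02)²) = √(1035.00413 + 380.63854) = 37.625 km
R4–R5: √((-0.070·111.32)² + (-0.273·49.02)²) = √(60.72150 + 179.09024) = 15.486 km
R4–R6: √((0.465·111.32)² + (-0.412·49.02)²) = √(2679.49099 + 407.88811) = 55.564 km
R5–R6: √((0.535·111.32)² + (-0.139·49.02)²) = √(3546.94096 + 46.42760) = 59.945 km
Closest pair: R4–R5 at 15.486 km.

R4 and R5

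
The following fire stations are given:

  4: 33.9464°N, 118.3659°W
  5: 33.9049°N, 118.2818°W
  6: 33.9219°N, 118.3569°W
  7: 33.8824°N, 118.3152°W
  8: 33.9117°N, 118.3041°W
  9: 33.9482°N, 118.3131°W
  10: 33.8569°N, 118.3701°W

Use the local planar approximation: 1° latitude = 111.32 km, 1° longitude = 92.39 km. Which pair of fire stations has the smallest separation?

Pairwise distances:
5–8: 2.1950 km
4–6: 2.8513 km
7–8: 3.4191 km
5–7: 3.9744 km
8–9: 4.1474 km
4–9: 4.8823 km
6–9: 4.9947 km
6–8: 5.0086 km
5–9: 5.6211 km
7–10: 5.8125 km
6–7: 5.8462 km
4–8: 6.8936 km
5–6: 7.1919 km
7–9: 7.3274 km
6–10: 7.3379 km
4–7: 8.5264 km
8–10: 8.6253 km
4–5: 9.0396 km
5–10: 9.7522 km
4–10: 9.9707 km
9–10: 11.4468 km
Closest pair: 5–8 at 2.1950 km.

5 and 8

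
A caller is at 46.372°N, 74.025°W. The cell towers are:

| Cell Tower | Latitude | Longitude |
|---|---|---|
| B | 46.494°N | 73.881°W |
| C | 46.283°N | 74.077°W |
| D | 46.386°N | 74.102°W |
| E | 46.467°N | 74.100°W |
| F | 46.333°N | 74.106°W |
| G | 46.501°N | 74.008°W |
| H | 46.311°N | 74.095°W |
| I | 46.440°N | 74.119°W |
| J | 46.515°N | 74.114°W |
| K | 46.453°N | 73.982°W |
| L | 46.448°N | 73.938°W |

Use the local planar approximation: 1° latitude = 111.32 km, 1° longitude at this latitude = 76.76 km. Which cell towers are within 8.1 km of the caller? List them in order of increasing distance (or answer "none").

D, F

Distances from 46.372°N, 74.025°W:
B: 17.511 km
C: 10.681 km
D: 6.113 km
E: 12.041 km
F: 7.583 km
G: 14.419 km
H: 8.659 km
I: 10.458 km
J: 17.323 km
K: 9.602 km
L: 10.778 km
Threshold 8.1 km: D (6.113 km), F (7.583 km) are within range.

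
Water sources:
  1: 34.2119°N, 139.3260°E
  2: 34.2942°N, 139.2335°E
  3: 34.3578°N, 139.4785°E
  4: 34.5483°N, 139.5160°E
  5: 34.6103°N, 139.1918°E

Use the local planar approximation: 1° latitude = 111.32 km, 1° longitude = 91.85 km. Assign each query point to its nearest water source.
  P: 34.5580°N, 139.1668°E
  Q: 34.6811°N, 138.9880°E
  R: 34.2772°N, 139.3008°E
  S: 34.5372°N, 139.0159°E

P→5; Q→5; R→2; S→5

P at 34.5580°N, 139.1668°E:
  1: 41.2094 km
  2: 29.9985 km
  3: 36.2813 km
  4: 32.0922 km
  5: 6.2585 km
  → nearest: 5 (6.2585 km)
Q at 34.6811°N, 138.9880°E:
  1: 60.7612 km
  2: 48.6155 km
  3: 57.6627 km
  4: 50.7000 km
  5: 20.3106 km
  → nearest: 5 (20.3106 km)
R at 34.2772°N, 139.3008°E:
  1: 7.6288 km
  2: 6.4647 km
  3: 18.6253 km
  4: 36.0758 km
  5: 38.4085 km
  → nearest: 2 (6.4647 km)
S at 34.5372°N, 139.0159°E:
  1: 46.0717 km
  2: 33.6334 km
  3: 46.9491 km
  4: 45.9508 km
  5: 18.0900 km
  → nearest: 5 (18.0900 km)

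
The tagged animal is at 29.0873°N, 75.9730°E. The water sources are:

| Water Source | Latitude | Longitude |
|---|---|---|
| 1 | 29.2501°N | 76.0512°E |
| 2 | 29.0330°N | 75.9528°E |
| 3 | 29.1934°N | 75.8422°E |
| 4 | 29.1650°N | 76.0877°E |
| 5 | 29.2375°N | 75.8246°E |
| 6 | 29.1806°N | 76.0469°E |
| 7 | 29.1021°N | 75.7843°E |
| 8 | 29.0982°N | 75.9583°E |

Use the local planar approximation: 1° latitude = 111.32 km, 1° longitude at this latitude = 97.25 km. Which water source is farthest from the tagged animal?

5

Distances from 29.0873°N, 75.9730°E:
1: √((0.1628·111.32)² + (0.0782·97.25)²) = √(328.439359 + 57.835265) = 19.6539 km
2: √((-0.0543·111.32)² + (-0.0202·97.25)²) = √(36.538108 + 3.859064) = 6.3559 km
3: √((0.1061·111.32)² + (-0.1308·97.25)²) = √(139.500949 + 161.806032) = 17.3582 km
4: √((0.0777·111.32)² + (0.1147·97.25)²) = √(74.814957 + 124.424543) = 14.1152 km
5: √((0.1502·111.32)² + (-0.1484·97.25)²) = √(279.567228 + 208.279738) = 22.0873 km
6: √((0.0933·111.32)² + (0.0739·97.25)²) = √(107.872236 + 51.649735) = 12.6302 km
7: √((0.0148·111.32)² + (-0.1887·97.25)²) = √(2.714375 + 336.761954) = 18.4249 km
8: √((0.0109·111.32)² + (-0.0147·97.25)²) = √(1.472310 + 2.043685) = 1.8751 km
Maximum: 5 at 22.0873 km.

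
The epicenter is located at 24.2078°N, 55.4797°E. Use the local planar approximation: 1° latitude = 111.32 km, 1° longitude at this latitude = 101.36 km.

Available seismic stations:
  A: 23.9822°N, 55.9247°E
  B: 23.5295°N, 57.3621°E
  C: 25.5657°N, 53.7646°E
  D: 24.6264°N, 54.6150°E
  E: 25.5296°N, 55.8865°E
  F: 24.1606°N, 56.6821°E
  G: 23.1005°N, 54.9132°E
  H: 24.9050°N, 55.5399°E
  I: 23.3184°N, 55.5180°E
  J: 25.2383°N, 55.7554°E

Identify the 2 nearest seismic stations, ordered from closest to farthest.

A, H

Distances from 24.2078°N, 55.4797°E:
A: √((-0.2256·111.32)² + (0.4450·101.36)²) = √(630.702549 + 2034.479067) = 51.6254 km
B: √((-0.6783·111.32)² + (1.8824·101.36)²) = √(5701.511826 + 36404.664422) = 205.1979 km
C: √((1.3579·111.32)² + (-1.7151·101.36)²) = √(22849.777315 + 30221.227323) = 230.3714 km
D: √((0.4186·111.32)² + (-0.8647·101.36)²) = √(2171.425048 + 7681.819914) = 99.2635 km
E: √((1.3218·111.32)² + (0.4068·101.36)²) = √(21650.996529 + 1700.180741) = 152.8109 km
F: √((-0.0472·111.32)² + (1.2024·101.36)²) = √(27.607711 + 14853.579975) = 121.9885 km
G: √((-1.1073·111.32)² + (-0.5665·101.36)²) = √(15194.170488 + 3297.106930) = 135.9826 km
H: √((0.6972·111.32)² + (0.0602·101.36)²) = √(6023.669732 + 37.232842) = 77.8518 km
I: √((-0.8894·111.32)² + (0.0383·101.36)²) = √(9802.585648 + 15.070607) = 99.0841 km
J: √((1.0305·111.32)² + (0.2757·101.36)²) = √(13159.590877 + 780.920342) = 118.0699 km
Sorted: A (51.6254 km) < H (77.8518 km) < I (99.0841 km) < D (99.2635 km) < …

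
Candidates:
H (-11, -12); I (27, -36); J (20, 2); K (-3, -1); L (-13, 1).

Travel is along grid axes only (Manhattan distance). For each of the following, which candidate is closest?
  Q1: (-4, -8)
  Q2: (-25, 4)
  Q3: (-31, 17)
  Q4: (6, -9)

Q1→K; Q2→L; Q3→L; Q4→K

Q1 at (-4, -8):
  H: 11
  I: 59
  J: 34
  K: 8
  L: 18
  → nearest: K (8)
Q2 at (-25, 4):
  H: 30
  I: 92
  J: 47
  K: 27
  L: 15
  → nearest: L (15)
Q3 at (-31, 17):
  H: 49
  I: 111
  J: 66
  K: 46
  L: 34
  → nearest: L (34)
Q4 at (6, -9):
  H: 20
  I: 48
  J: 25
  K: 17
  L: 29
  → nearest: K (17)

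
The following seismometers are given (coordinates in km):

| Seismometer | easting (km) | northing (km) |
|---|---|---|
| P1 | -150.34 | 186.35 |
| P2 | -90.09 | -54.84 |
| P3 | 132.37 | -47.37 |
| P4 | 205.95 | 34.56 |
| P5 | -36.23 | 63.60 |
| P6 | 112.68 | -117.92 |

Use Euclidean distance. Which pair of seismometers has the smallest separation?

P3 and P6

Pairwise distances:
P1–P2: 248.60 km
P1–P3: 366.81 km
P1–P4: 387.28 km
P1–P5: 167.60 km
P1–P6: 402.19 km
P2–P3: 222.59 km
P2–P4: 309.24 km
P2–P5: 130.11 km
P2–P6: 212.36 km
P3–P4: 110.12 km
P3–P5: 201.84 km
P3–P6: 73.25 km
P4–P5: 243.91 km
P4–P6: 178.74 km
P5–P6: 234.78 km
Closest pair: P3–P6 at 73.25 km.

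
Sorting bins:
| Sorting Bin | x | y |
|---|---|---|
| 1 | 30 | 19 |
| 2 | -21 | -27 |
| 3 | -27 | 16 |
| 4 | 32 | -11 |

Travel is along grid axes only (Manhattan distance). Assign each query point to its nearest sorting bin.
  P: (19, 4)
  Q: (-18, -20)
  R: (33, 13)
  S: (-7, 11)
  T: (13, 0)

P at (19, 4):
  1: |11| + |15| = 11 + 15 = 26
  2: |-40| + |-31| = 40 + 31 = 71
  3: |-46| + |12| = 46 + 12 = 58
  4: |13| + |-15| = 13 + 15 = 28
  → nearest: 1 (26)
Q at (-18, -20):
  1: |48| + |39| = 48 + 39 = 87
  2: |-3| + |-7| = 3 + 7 = 10
  3: |-9| + |36| = 9 + 36 = 45
  4: |50| + |9| = 50 + 9 = 59
  → nearest: 2 (10)
R at (33, 13):
  1: |-3| + |6| = 3 + 6 = 9
  2: |-54| + |-40| = 54 + 40 = 94
  3: |-60| + |3| = 60 + 3 = 63
  4: |-1| + |-24| = 1 + 24 = 25
  → nearest: 1 (9)
S at (-7, 11):
  1: |37| + |8| = 37 + 8 = 45
  2: |-14| + |-38| = 14 + 38 = 52
  3: |-20| + |5| = 20 + 5 = 25
  4: |39| + |-22| = 39 + 22 = 61
  → nearest: 3 (25)
T at (13, 0):
  1: |17| + |19| = 17 + 19 = 36
  2: |-34| + |-27| = 34 + 27 = 61
  3: |-40| + |16| = 40 + 16 = 56
  4: |19| + |-11| = 19 + 11 = 30
  → nearest: 4 (30)

P→1; Q→2; R→1; S→3; T→4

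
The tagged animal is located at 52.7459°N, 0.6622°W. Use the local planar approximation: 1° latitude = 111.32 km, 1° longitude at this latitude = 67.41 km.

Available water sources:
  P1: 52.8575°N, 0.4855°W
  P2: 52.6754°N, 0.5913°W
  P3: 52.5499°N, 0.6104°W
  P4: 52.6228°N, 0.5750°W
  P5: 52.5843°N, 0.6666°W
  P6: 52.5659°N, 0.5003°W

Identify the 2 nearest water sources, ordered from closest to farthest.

P2, P4

Distances from 52.7459°N, 0.6622°W:
P1: 17.2110 km
P2: 9.1888 km
P3: 22.0964 km
P4: 14.9110 km
P5: 17.9918 km
P6: 22.8170 km
Sorted: P2 (9.1888 km) < P4 (14.9110 km) < P1 (17.2110 km) < P5 (17.9918 km) < …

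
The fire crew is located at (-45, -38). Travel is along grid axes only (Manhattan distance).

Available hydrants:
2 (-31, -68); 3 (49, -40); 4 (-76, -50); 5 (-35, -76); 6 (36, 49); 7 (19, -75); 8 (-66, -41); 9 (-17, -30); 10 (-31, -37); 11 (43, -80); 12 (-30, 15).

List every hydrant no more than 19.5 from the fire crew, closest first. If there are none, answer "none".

Distances from (-45, -38):
2: |14| + |-30| = 14 + 30 = 44
3: |94| + |-2| = 94 + 2 = 96
4: |-31| + |-12| = 31 + 12 = 43
5: |10| + |-38| = 10 + 38 = 48
6: |81| + |87| = 81 + 87 = 168
7: |64| + |-37| = 64 + 37 = 101
8: |-21| + |-3| = 21 + 3 = 24
9: |28| + |8| = 28 + 8 = 36
10: |14| + |1| = 14 + 1 = 15
11: |88| + |-42| = 88 + 42 = 130
12: |15| + |53| = 15 + 53 = 68
Threshold 19.5: 10 (15) is within range.

10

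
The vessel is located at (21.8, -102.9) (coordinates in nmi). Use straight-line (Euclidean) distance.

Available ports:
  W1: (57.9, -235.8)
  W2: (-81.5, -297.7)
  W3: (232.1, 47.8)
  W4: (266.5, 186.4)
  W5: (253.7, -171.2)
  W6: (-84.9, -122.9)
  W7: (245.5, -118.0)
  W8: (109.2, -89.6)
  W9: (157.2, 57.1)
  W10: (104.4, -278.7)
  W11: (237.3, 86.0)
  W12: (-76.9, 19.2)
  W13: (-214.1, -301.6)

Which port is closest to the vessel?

W8

Distances from (21.8, -102.9):
W1: 137.7 nmi
W2: 220.5 nmi
W3: 258.7 nmi
W4: 378.9 nmi
W5: 241.7 nmi
W6: 108.6 nmi
W7: 224.2 nmi
W8: 88.4 nmi
W9: 209.6 nmi
W10: 194.2 nmi
W11: 286.6 nmi
W12: 157.0 nmi
W13: 308.4 nmi
Minimum: W8 at 88.4 nmi.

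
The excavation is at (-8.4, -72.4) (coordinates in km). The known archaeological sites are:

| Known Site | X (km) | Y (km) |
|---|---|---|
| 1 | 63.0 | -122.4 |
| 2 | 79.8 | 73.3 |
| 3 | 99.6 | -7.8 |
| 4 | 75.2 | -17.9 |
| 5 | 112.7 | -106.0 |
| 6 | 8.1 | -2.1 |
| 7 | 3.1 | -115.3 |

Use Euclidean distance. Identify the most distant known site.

2

Distances from (-8.4, -72.4):
1: √((71.4)² + (-50.0)²) = √(5097.960 + 2500.000) = 87.2 km
2: √((88.2)² + (145.7)²) = √(7779.240 + 21228.490) = 170.3 km
3: √((108.0)² + (64.6)²) = √(11664.000 + 4173.160) = 125.8 km
4: √((83.6)² + (54.5)²) = √(6988.960 + 2970.250) = 99.8 km
5: √((121.1)² + (-33.6)²) = √(14665.210 + 1128.960) = 125.7 km
6: √((16.5)² + (70.3)²) = √(272.250 + 4942.090) = 72.2 km
7: √((11.5)² + (-42.9)²) = √(132.250 + 1840.410) = 44.4 km
Maximum: 2 at 170.3 km.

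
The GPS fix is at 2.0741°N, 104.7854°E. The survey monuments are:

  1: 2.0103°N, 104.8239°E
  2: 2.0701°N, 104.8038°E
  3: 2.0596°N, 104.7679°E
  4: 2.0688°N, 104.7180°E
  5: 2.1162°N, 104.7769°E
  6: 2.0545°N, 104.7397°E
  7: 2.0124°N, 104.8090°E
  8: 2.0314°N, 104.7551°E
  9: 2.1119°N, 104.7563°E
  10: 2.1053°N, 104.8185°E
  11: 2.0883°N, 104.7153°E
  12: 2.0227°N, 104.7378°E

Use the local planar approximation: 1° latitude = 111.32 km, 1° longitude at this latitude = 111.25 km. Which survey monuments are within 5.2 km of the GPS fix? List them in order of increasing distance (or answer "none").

Distances from 2.0741°N, 104.7854°E:
1: √((-0.0638·111.32)² + (0.0385·111.25)²) = √(50.441472 + 18.345160) = 8.2938 km
2: √((-0.0040·111.32)² + (0.0184·111.25)²) = √(0.198274 + 4.190209) = 2.0949 km
3: √((-0.0145·111.32)² + (-0.0175·111.25)²) = √(2.605448 + 3.790322) = 2.5290 km
4: √((-0.0053·111.32)² + (-0.0674·111.25)²) = √(0.348095 + 56.223753) = 7.5214 km
5: √((0.0421·111.32)² + (-0.0085·111.25)²) = √(21.963957 + 0.894207) = 4.7810 km
6: √((-0.0196·111.32)² + (-0.0457·111.25)²) = √(4.760565 + 25.848327) = 5.5325 km
7: √((-0.0617·111.32)² + (0.0236·111.25)²) = √(47.175523 + 6.893250) = 7.3531 km
8: √((-0.0427·111.32)² + (-0.0303·111.25)²) = √(22.594469 + 11.362798) = 5.8273 km
9: √((0.0378·111.32)² + (-0.0291·111.25)²) = √(17.706389 + 10.480597) = 5.3091 km
10: √((0.0312·111.32)² + (0.0331·111.25)²) = √(12.063007 + 13.559886) = 5.0619 km
11: √((0.0142·111.32)² + (-0.0701·111.25)²) = √(2.498752 + 60.818552) = 7.9572 km
12: √((-0.0514·111.32)² + (-0.0476·111.25)²) = √(32.739545 + 28.042320) = 7.7963 km
Threshold 5.2 km: 2 (2.0949 km), 3 (2.5290 km), 5 (4.7810 km), 10 (5.0619 km) are within range.

2, 3, 5, 10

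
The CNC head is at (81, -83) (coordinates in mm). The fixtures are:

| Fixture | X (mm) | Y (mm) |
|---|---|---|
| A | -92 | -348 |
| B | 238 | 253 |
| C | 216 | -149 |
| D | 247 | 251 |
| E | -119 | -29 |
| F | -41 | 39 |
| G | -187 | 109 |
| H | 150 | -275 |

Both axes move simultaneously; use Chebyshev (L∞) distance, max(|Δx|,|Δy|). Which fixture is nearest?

Distances from (81, -83):
A: 265 mm
B: 336 mm
C: 135 mm
D: 334 mm
E: 200 mm
F: 122 mm
G: 268 mm
H: 192 mm
Minimum: F at 122 mm.

F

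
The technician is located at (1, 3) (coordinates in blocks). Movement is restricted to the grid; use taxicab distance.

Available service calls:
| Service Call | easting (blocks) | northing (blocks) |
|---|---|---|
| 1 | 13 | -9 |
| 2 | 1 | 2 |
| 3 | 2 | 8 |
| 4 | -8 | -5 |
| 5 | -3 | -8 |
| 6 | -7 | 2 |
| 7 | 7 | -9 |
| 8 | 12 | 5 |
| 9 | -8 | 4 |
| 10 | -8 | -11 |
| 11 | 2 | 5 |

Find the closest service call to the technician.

Distances from (1, 3):
1: 24 blocks
2: 1 blocks
3: 6 blocks
4: 17 blocks
5: 15 blocks
6: 9 blocks
7: 18 blocks
8: 13 blocks
9: 10 blocks
10: 23 blocks
11: 3 blocks
Minimum: 2 at 1 blocks.

2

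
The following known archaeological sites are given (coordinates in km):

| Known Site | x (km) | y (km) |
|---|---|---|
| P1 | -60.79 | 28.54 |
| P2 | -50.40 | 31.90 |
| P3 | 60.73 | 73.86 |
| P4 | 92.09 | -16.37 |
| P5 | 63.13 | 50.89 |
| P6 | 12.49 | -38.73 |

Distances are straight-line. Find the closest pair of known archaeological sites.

Pairwise distances:
P1–P2: 10.92 km
P1–P3: 129.70 km
P1–P4: 159.34 km
P1–P5: 125.92 km
P1–P6: 99.47 km
P2–P3: 118.79 km
P2–P4: 150.44 km
P2–P5: 115.11 km
P2–P6: 94.57 km
P3–P4: 95.52 km
P3–P5: 23.10 km
P3–P6: 122.49 km
P4–P5: 73.23 km
P4–P6: 82.68 km
P5–P6: 102.94 km
Closest pair: P1–P2 at 10.92 km.

P1 and P2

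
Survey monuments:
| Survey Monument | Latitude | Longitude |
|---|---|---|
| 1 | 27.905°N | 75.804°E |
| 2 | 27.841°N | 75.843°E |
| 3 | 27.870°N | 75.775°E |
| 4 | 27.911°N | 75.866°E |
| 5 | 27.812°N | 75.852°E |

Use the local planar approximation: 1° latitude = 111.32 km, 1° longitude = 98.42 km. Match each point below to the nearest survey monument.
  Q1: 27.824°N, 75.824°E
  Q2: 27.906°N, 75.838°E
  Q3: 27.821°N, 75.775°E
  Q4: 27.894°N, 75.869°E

Q1→2; Q2→4; Q3→3; Q4→4

Q1 at 27.824°N, 75.824°E:
  1: √((0.081·111.32)² + (-0.020·98.42)²) = √(81.30485 + 3.87460) = 9.229 km
  2: √((0.017·111.32)² + (0.019·98.42)²) = √(3.58133 + 3.49683) = 2.660 km
  3: √((0.046·111.32)² + (-0.049·98.42)²) = √(26.22177 + 23.25728) = 7.034 km
  4: √((0.087·111.32)² + (0.042·98.42)²) = √(93.79613 + 17.08698) = 10.530 km
  5: √((-0.012·111.32)² + (0.028·98.42)²) = √(1.78447 + 7.59421) = 3.062 km
  → nearest: 2 (2.660 km)
Q2 at 27.906°N, 75.838°E:
  1: √((-0.001·111.32)² + (-0.034·98.42)²) = √(0.01239 + 11.19759) = 3.348 km
  2: √((-0.065·111.32)² + (0.005·98.42)²) = √(52.35680 + 0.24216) = 7.253 km
  3: √((-0.036·111.32)² + (-0.063·98.42)²) = √(16.06022 + 38.44570) = 7.383 km
  4: √((0.005·111.32)² + (0.028·98.42)²) = √(0.30980 + 7.59421) = 2.811 km
  5: √((-0.094·111.32)² + (0.014·98.42)²) = √(109.49697 + 1.89855) = 10.554 km
  → nearest: 4 (2.811 km)
Q3 at 27.821°N, 75.775°E:
  1: √((0.084·111.32)² + (0.029·98.42)²) = √(87.43896 + 8.14634) = 9.777 km
  2: √((0.020·111.32)² + (0.068·98.42)²) = √(4.95686 + 44.79036) = 7.053 km
  3: √((0.049·111.32)² + (0.000·98.42)²) = √(29.75353 + 0.00000) = 5.455 km
  4: √((0.090·111.32)² + (0.091·98.42)²) = √(100.37635 + 80.21388) = 13.438 km
  5: √((-0.009·111.32)² + (0.077·98.42)²) = √(1.00376 + 57.43124) = 7.644 km
  → nearest: 3 (5.455 km)
Q4 at 27.894°N, 75.869°E:
  1: √((0.011·111.32)² + (-0.065·98.42)²) = √(1.49945 + 40.92545) = 6.513 km
  2: √((-0.053·111.32)² + (-0.026·98.42)²) = √(34.80953 + 6.54807) = 6.431 km
  3: √((-0.024·111.32)² + (-0.094·98.42)²) = √(7.13787 + 85.58988) = 9.630 km
  4: √((0.017·111.32)² + (-0.003·98.42)²) = √(3.58133 + 0.08718) = 1.915 km
  5: √((-0.082·111.32)² + (-0.017·98.42)²) = √(83.32477 + 2.79940) = 9.280 km
  → nearest: 4 (1.915 km)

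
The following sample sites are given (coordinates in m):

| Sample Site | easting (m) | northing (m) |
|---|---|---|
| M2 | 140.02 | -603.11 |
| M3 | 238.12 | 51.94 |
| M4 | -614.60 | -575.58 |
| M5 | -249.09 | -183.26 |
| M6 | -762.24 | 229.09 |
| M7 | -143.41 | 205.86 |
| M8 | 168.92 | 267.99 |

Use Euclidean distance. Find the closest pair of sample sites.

Pairwise distances:
M2–M3: √((98.10)² + (655.05)²) = √(9623.6100 + 429090.5025) = 662.35 m
M2–M4: √((-754.62)² + (27.53)²) = √(569451.3444 + 757.9009) = 755.12 m
M2–M5: √((-389.11)² + (419.85)²) = √(151406.5921 + 176274.0225) = 572.43 m
M2–M6: √((-902.26)² + (832.20)²) = √(814073.1076 + 692556.8400) = 1227.45 m
M2–M7: √((-283.43)² + (808.97)²) = √(80332.5649 + 654432.4609) = 857.18 m
M2–M8: √((28.90)² + (871.10)²) = √(835.2100 + 758815.2100) = 871.58 m
M3–M4: √((-852.72)² + (-627.52)²) = √(727131.3984 + 393781.3504) = 1058.73 m
M3–M5: √((-487.21)² + (-235.20)²) = √(237373.5841 + 55319.0400) = 541.01 m
M3–M6: √((-1000.36)² + (177.15)²) = √(1000720.1296 + 31382.1225) = 1015.92 m
M3–M7: √((-381.53)² + (153.92)²) = √(145565.1409 + 23691.3664) = 411.41 m
M3–M8: √((-69.20)² + (216.05)²) = √(4788.6400 + 46677.6025) = 226.86 m
M4–M5: √((365.51)² + (392.32)²) = √(133597.5601 + 153914.9824) = 536.20 m
M4–M6: √((-147.64)² + (804.67)²) = √(21797.5696 + 647493.8089) = 818.10 m
M4–M7: √((471.19)² + (781.44)²) = √(222020.0161 + 610648.4736) = 912.51 m
M4–M8: √((783.52)² + (843.57)²) = √(613903.5904 + 711610.3449) = 1151.31 m
M5–M6: √((-513.15)² + (412.35)²) = √(263322.9225 + 170032.5225) = 658.30 m
M5–M7: √((105.68)² + (389.12)²) = √(11168.2624 + 151414.3744) = 403.22 m
M5–M8: √((418.01)² + (451.25)²) = √(174732.3601 + 203626.5625) = 615.11 m
M6–M7: √((618.83)² + (-23.23)²) = √(382950.5689 + 539.6329) = 619.27 m
M6–M8: √((931.16)² + (38.90)²) = √(867058.9456 + 1513.2100) = 931.97 m
M7–M8: √((312.33)² + (62.13)²) = √(97550.0289 + 3860.1369) = 318.45 m
Closest pair: M3–M8 at 226.86 m.

M3 and M8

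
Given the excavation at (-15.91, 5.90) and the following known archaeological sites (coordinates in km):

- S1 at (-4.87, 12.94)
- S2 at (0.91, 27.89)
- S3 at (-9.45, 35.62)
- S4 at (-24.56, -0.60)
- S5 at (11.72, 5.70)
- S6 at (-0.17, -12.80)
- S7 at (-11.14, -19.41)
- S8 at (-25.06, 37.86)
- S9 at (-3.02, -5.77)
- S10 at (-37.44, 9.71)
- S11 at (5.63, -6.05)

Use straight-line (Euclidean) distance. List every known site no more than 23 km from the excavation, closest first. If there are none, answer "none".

S4, S1, S9, S10

Distances from (-15.91, 5.90):
S1: √((11.04)² + (7.04)²) = √(121.8816 + 49.5616) = 13.09 km
S2: √((16.82)² + (21.99)²) = √(282.9124 + 483.5601) = 27.69 km
S3: √((6.46)² + (29.72)²) = √(41.7316 + 883.2784) = 30.41 km
S4: √((-8.65)² + (-6.50)²) = √(74.8225 + 42.2500) = 10.82 km
S5: √((27.63)² + (-0.20)²) = √(763.4169 + 0.0400) = 27.63 km
S6: √((15.74)² + (-18.70)²) = √(247.7476 + 349.6900) = 24.44 km
S7: √((4.77)² + (-25.31)²) = √(22.7529 + 640.5961) = 25.76 km
S8: √((-9.15)² + (31.96)²) = √(83.7225 + 1021.4416) = 33.24 km
S9: √((12.89)² + (-11.67)²) = √(166.1521 + 136.1889) = 17.39 km
S10: √((-21.53)² + (3.81)²) = √(463.5409 + 14.5161) = 21.86 km
S11: √((21.54)² + (-11.95)²) = √(463.9716 + 142.8025) = 24.63 km
Threshold 23 km: S4 (10.82 km), S1 (13.09 km), S9 (17.39 km), S10 (21.86 km) are within range.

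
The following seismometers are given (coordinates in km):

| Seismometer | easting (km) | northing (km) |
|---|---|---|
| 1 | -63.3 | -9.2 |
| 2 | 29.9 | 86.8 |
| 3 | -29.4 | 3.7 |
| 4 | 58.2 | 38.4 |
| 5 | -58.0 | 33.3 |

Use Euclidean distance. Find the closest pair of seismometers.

1 and 3

Pairwise distances:
1–2: 133.8 km
1–3: 36.3 km
1–4: 130.5 km
1–5: 42.8 km
2–3: 102.1 km
2–4: 56.1 km
2–5: 102.9 km
3–4: 94.2 km
3–5: 41.2 km
4–5: 116.3 km
Closest pair: 1–3 at 36.3 km.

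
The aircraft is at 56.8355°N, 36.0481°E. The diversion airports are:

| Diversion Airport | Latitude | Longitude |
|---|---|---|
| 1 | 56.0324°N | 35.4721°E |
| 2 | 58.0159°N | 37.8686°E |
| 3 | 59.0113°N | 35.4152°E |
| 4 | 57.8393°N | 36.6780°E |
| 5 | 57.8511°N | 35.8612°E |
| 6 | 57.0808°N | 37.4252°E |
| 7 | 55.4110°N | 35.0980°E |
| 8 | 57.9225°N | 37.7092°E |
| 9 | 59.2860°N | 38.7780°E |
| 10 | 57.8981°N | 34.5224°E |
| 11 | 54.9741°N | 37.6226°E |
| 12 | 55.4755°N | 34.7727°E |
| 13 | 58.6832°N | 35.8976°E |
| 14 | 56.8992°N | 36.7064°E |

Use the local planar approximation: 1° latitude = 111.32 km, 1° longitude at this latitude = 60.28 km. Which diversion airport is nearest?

14

Distances from 56.8355°N, 36.0481°E:
1: 95.9068 km
2: 171.1997 km
3: 245.1963 km
4: 118.0180 km
5: 113.6166 km
6: 87.3876 km
7: 168.6008 km
8: 157.0618 km
9: 318.5807 km
10: 149.8350 km
11: 227.9133 km
12: 169.7976 km
13: 205.8859 km
14: 40.3109 km
Minimum: 14 at 40.3109 km.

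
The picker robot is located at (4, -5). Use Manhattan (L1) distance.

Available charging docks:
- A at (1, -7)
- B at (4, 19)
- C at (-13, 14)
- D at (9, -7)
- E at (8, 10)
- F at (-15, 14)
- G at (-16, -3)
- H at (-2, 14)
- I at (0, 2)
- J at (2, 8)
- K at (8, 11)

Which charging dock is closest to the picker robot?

Distances from (4, -5):
A: |-3| + |-2| = 3 + 2 = 5
B: |0| + |24| = 0 + 24 = 24
C: |-17| + |19| = 17 + 19 = 36
D: |5| + |-2| = 5 + 2 = 7
E: |4| + |15| = 4 + 15 = 19
F: |-19| + |19| = 19 + 19 = 38
G: |-20| + |2| = 20 + 2 = 22
H: |-6| + |19| = 6 + 19 = 25
I: |-4| + |7| = 4 + 7 = 11
J: |-2| + |13| = 2 + 13 = 15
K: |4| + |16| = 4 + 16 = 20
Minimum: A at 5.

A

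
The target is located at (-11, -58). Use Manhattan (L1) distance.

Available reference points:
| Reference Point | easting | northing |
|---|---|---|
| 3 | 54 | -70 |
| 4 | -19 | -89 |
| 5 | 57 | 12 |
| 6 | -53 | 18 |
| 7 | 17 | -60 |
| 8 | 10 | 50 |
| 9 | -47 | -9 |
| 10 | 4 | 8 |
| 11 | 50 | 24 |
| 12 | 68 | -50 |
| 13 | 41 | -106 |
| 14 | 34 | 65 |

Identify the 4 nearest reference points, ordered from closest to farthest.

Distances from (-11, -58):
3: |65| + |-12| = 65 + 12 = 77
4: |-8| + |-31| = 8 + 31 = 39
5: |68| + |70| = 68 + 70 = 138
6: |-42| + |76| = 42 + 76 = 118
7: |28| + |-2| = 28 + 2 = 30
8: |21| + |108| = 21 + 108 = 129
9: |-36| + |49| = 36 + 49 = 85
10: |15| + |66| = 15 + 66 = 81
11: |61| + |82| = 61 + 82 = 143
12: |79| + |8| = 79 + 8 = 87
13: |52| + |-48| = 52 + 48 = 100
14: |45| + |123| = 45 + 123 = 168
Sorted: 7 (30) < 4 (39) < 3 (77) < 10 (81) < 9 (85) < 12 (87) < …

7, 4, 3, 10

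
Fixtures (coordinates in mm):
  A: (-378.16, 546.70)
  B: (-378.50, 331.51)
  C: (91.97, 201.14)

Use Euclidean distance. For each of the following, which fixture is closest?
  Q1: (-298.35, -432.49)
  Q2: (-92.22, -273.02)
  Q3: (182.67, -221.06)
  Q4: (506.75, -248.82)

Q1→C; Q2→C; Q3→C; Q4→C

Q1 at (-298.35, -432.49):
  A: √((-79.81)² + (979.19)²) = √(6369.6361 + 958813.0561) = 982.44 mm
  B: √((-80.15)² + (764.00)²) = √(6424.0225 + 583696.0000) = 768.19 mm
  C: √((390.32)² + (633.63)²) = √(152349.7024 + 401486.9769) = 744.20 mm
  → nearest: C (744.20 mm)
Q2 at (-92.22, -273.02):
  A: √((-285.94)² + (819.72)²) = √(81761.6836 + 671940.8784) = 868.16 mm
  B: √((-286.28)² + (604.53)²) = √(81956.2384 + 365456.5209) = 668.89 mm
  C: √((184.19)² + (474.16)²) = √(33925.9561 + 224827.7056) = 508.68 mm
  → nearest: C (508.68 mm)
Q3 at (182.67, -221.06):
  A: √((-560.83)² + (767.76)²) = √(314530.2889 + 589455.4176) = 950.78 mm
  B: √((-561.17)² + (552.57)²) = √(314911.7689 + 305333.6049) = 787.56 mm
  C: √((-90.70)² + (422.20)²) = √(8226.4900 + 178252.8400) = 431.83 mm
  → nearest: C (431.83 mm)
Q4 at (506.75, -248.82):
  A: √((-884.91)² + (795.52)²) = √(783065.7081 + 632852.0704) = 1189.92 mm
  B: √((-885.25)² + (580.33)²) = √(783667.5625 + 336782.9089) = 1058.51 mm
  C: √((-414.78)² + (449.96)²) = √(172042.4484 + 202464.0016) = 611.97 mm
  → nearest: C (611.97 mm)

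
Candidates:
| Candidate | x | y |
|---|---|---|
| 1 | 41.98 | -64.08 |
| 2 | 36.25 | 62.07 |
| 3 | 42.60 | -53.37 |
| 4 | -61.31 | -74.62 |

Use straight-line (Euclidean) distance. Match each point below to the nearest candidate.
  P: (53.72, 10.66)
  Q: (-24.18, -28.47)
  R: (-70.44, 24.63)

P at (53.72, 10.66):
  1: 75.66
  2: 54.30
  3: 64.99
  4: 143.19
  → nearest: 2 (54.30)
Q at (-24.18, -28.47):
  1: 75.13
  2: 108.85
  3: 71.27
  4: 59.23
  → nearest: 4 (59.23)
R at (-70.44, 24.63):
  1: 143.21
  2: 113.07
  3: 137.34
  4: 99.67
  → nearest: 4 (99.67)

P→2; Q→4; R→4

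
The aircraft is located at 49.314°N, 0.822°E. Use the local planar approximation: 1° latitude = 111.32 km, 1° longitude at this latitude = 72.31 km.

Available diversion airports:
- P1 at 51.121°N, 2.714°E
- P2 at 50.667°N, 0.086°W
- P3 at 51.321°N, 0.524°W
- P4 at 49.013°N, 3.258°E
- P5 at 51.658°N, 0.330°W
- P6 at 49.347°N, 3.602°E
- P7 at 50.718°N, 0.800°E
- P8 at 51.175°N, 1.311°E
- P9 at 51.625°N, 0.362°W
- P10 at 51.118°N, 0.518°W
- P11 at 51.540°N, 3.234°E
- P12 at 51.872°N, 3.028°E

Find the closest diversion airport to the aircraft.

P7

Distances from 49.314°N, 0.822°E:
P1: 243.271 km
P2: 164.305 km
P3: 243.699 km
P4: 179.306 km
P5: 273.908 km
P6: 201.055 km
P7: 156.301 km
P8: 210.162 km
P9: 271.133 km
P10: 222.975 km
P11: 303.024 km
P12: 326.392 km
Minimum: P7 at 156.301 km.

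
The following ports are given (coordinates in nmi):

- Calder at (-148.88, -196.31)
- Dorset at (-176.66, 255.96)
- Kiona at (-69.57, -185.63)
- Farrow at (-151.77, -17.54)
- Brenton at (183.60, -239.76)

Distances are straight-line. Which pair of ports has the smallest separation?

Pairwise distances:
Calder–Dorset: √((-27.78)² + (452.27)²) = √(771.7284 + 204548.1529) = 453.12 nmi
Calder–Kiona: √((79.31)² + (10.68)²) = √(6290.0761 + 114.0624) = 80.03 nmi
Calder–Farrow: √((-2.89)² + (178.77)²) = √(8.3521 + 31958.7129) = 178.79 nmi
Calder–Brenton: √((332.48)² + (-43.45)²) = √(110542.9504 + 1887.9025) = 335.31 nmi
Dorset–Kiona: √((107.09)² + (-441.59)²) = √(11468.2681 + 195001.7281) = 454.39 nmi
Dorset–Farrow: √((24.89)² + (-273.50)²) = √(619.5121 + 74802.2500) = 274.63 nmi
Dorset–Brenton: √((360.26)² + (-495.72)²) = √(129787.2676 + 245738.3184) = 612.80 nmi
Kiona–Farrow: √((-82.20)² + (168.09)²) = √(6756.8400 + 28254.2481) = 187.11 nmi
Kiona–Brenton: √((253.17)² + (-54.13)²) = √(64095.0489 + 2930.0569) = 258.89 nmi
Farrow–Brenton: √((335.37)² + (-222.22)²) = √(112473.0369 + 49381.7284) = 402.31 nmi
Closest pair: Calder–Kiona at 80.03 nmi.

Calder and Kiona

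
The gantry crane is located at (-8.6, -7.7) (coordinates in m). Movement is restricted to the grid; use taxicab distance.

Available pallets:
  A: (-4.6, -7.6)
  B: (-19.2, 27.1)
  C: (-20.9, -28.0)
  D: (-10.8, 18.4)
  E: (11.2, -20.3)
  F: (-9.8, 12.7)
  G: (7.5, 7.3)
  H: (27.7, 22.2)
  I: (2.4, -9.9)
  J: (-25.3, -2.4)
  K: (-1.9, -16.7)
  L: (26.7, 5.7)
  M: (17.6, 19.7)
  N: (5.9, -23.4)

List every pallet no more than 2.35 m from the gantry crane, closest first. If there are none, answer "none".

Distances from (-8.6, -7.7):
A: 4.1 m
B: 45.4 m
C: 32.6 m
D: 28.3 m
E: 32.4 m
F: 21.6 m
G: 31.1 m
H: 66.2 m
I: 13.2 m
J: 22.0 m
K: 15.7 m
L: 48.7 m
M: 53.6 m
N: 30.2 m
Threshold 2.35 m: none within range.

none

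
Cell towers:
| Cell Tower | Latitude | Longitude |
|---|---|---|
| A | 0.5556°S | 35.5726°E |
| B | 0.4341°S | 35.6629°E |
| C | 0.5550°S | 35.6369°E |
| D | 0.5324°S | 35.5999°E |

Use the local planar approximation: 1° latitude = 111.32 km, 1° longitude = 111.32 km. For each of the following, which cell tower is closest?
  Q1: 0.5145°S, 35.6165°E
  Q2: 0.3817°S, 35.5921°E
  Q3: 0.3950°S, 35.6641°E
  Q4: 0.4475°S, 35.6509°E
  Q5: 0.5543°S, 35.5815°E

Q1 at 0.5145°S, 35.6165°E:
  A: 6.6944 km
  B: 10.3337 km
  C: 5.0481 km
  D: 2.7176 km
  → nearest: D (2.7176 km)
Q2 at 0.3817°S, 35.5921°E:
  A: 19.4799 km
  B: 9.8053 km
  C: 19.9259 km
  D: 16.7984 km
  → nearest: B (9.8053 km)
Q3 at 0.3950°S, 35.6641°E:
  A: 20.5760 km
  B: 4.3547 km
  C: 18.0667 km
  D: 16.8827 km
  → nearest: B (4.3547 km)
Q4 at 0.4475°S, 35.6509°E:
  A: 14.8588 km
  B: 2.0024 km
  C: 12.0680 km
  D: 11.0252 km
  → nearest: B (2.0024 km)
Q5 at 0.5543°S, 35.5815°E:
  A: 1.0013 km
  B: 16.1602 km
  C: 6.1676 km
  D: 3.1842 km
  → nearest: A (1.0013 km)

Q1→D; Q2→B; Q3→B; Q4→B; Q5→A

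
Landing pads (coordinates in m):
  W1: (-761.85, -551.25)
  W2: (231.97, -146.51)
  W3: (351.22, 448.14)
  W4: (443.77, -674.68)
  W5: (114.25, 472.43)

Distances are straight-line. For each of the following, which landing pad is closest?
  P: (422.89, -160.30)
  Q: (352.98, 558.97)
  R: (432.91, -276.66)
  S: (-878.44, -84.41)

P→W2; Q→W3; R→W2; S→W1

P at (422.89, -160.30):
  W1: 1247.58 m
  W2: 191.42 m
  W3: 612.65 m
  W4: 514.80 m
  W5: 703.99 m
  → nearest: W2 (191.42 m)
Q at (352.98, 558.97):
  W1: 1573.35 m
  W2: 715.78 m
  W3: 110.84 m
  W4: 1236.99 m
  W5: 253.93 m
  → nearest: W3 (110.84 m)
R at (432.91, -276.66):
  W1: 1225.91 m
  W2: 239.41 m
  W3: 729.39 m
  W4: 398.17 m
  W5: 814.05 m
  → nearest: W2 (239.41 m)
S at (-878.44, -84.41):
  W1: 481.18 m
  W2: 1112.15 m
  W3: 1340.03 m
  W4: 1447.98 m
  W5: 1138.20 m
  → nearest: W1 (481.18 m)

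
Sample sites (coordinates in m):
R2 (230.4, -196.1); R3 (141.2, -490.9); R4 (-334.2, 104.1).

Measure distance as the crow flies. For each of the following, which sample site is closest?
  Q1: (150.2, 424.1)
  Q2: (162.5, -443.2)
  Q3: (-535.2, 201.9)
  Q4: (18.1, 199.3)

Q1→R4; Q2→R3; Q3→R4; Q4→R4

Q1 at (150.2, 424.1):
  R2: 625.4 m
  R3: 915.0 m
  R4: 580.6 m
  → nearest: R4 (580.6 m)
Q2 at (162.5, -443.2):
  R2: 256.3 m
  R3: 52.2 m
  R4: 739.1 m
  → nearest: R3 (52.2 m)
Q3 at (-535.2, 201.9):
  R2: 862.9 m
  R3: 968.2 m
  R4: 223.5 m
  → nearest: R4 (223.5 m)
Q4 at (18.1, 199.3):
  R2: 448.8 m
  R3: 701.1 m
  R4: 364.9 m
  → nearest: R4 (364.9 m)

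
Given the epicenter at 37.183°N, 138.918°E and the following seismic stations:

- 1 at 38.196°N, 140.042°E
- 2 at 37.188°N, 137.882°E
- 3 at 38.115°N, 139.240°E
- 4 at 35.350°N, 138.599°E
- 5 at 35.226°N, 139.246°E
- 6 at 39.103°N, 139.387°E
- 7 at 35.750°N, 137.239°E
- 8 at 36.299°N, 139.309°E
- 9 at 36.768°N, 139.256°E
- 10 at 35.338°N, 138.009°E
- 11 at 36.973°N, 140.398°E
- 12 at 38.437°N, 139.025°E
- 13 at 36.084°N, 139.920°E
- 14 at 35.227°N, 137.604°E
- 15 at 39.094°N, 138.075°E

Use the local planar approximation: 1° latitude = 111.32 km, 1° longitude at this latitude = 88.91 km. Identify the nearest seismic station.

Distances from 37.183°N, 138.918°E:
1: √((1.013·111.32)² + (1.124·88.91)²) = √(12716.43237 + 9986.97225) = 150.676 km
2: √((0.005·111.32)² + (-1.036·88.91)²) = √(0.30980 + 8484.39211) = 92.112 km
3: √((0.932·111.32)² + (0.322·88.91)²) = √(10764.11230 + 819.62079) = 107.628 km
4: √((-1.833·111.32)² + (-0.319·88.91)²) = √(41636.22294 + 804.41949) = 206.011 km
5: √((-1.957·111.32)² + (0.328·88.91)²) = √(47460.03418 + 850.45024) = 219.796 km
6: √((1.920·111.32)² + (0.469·88.91)²) = √(45682.39374 + 1738.78909) = 217.764 km
7: √((-1.433·111.32)² + (-1.679·88.91)²) = √(25447.12810 + 22284.48556) = 218.476 km
8: √((-0.884·111.32)² + (0.391·88.91)²) = √(9683.91403 + 1208.52249) = 104.367 km
9: √((-0.415·111.32)² + (0.338·88.91)²) = √(2134.23672 + 903.09746) = 55.112 km
10: √((-1.845·111.32)² + (-0.909·88.91)²) = √(42183.16253 + 6531.74147) = 220.715 km
11: √((-0.210·111.32)² + (1.480·88.91)²) = √(546.49348 + 17315.08593) = 133.647 km
12: √((1.254·111.32)² + (0.107·88.91)²) = √(19486.84220 + 90.50421) = 139.919 km
13: √((-1.099·111.32)² + (1.002·88.91)²) = √(14967.24198 + 7936.63967) = 151.340 km
14: √((-1.956·111.32)² + (-1.314·88.91)²) = √(47411.54373 + 13648.72083) = 247.104 km
15: √((1.911·111.32)² + (-0.843·88.91)²) = √(45255.12507 + 5617.67189) = 225.550 km
Minimum: 9 at 55.112 km.

9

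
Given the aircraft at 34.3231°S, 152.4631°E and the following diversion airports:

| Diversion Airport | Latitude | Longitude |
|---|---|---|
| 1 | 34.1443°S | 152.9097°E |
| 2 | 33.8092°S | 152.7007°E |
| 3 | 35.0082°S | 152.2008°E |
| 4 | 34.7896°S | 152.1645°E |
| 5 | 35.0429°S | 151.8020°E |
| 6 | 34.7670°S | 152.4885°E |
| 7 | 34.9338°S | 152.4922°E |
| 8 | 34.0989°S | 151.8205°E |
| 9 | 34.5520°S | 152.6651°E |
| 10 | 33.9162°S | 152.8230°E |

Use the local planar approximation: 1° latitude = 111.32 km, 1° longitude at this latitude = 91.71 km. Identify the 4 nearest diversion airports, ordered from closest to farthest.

Distances from 34.3231°S, 152.4631°E:
1: 45.5379 km
2: 61.2168 km
3: 79.9692 km
4: 58.7088 km
5: 100.4811 km
6: 49.4698 km
7: 68.0355 km
8: 63.9998 km
9: 31.5037 km
10: 56.0461 km
Sorted: 9 (31.5037 km) < 1 (45.5379 km) < 6 (49.4698 km) < 10 (56.0461 km) < 4 (58.7088 km) < 2 (61.2168 km) < …

9, 1, 6, 10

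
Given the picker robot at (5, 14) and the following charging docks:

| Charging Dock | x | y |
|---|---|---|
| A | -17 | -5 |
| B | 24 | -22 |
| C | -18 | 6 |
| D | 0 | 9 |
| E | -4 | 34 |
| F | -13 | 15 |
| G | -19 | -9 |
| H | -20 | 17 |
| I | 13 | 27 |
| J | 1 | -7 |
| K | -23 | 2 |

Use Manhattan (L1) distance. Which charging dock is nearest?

D

Distances from (5, 14):
A: |-22| + |-19| = 22 + 19 = 41
B: |19| + |-36| = 19 + 36 = 55
C: |-23| + |-8| = 23 + 8 = 31
D: |-5| + |-5| = 5 + 5 = 10
E: |-9| + |20| = 9 + 20 = 29
F: |-18| + |1| = 18 + 1 = 19
G: |-24| + |-23| = 24 + 23 = 47
H: |-25| + |3| = 25 + 3 = 28
I: |8| + |13| = 8 + 13 = 21
J: |-4| + |-21| = 4 + 21 = 25
K: |-28| + |-12| = 28 + 12 = 40
Minimum: D at 10.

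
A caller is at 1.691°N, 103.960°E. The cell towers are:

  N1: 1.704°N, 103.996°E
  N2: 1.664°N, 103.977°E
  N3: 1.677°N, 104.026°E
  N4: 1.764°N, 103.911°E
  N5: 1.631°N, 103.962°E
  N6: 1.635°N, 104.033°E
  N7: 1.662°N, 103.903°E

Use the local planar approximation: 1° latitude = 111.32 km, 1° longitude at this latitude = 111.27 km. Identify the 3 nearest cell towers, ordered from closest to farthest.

Distances from 1.691°N, 103.960°E:
N1: √((0.013·111.32)² + (0.036·111.27)²) = √(2.09427 + 16.04579) = 4.259 km
N2: √((-0.027·111.32)² + (0.017·111.27)²) = √(9.03387 + 3.57811) = 3.551 km
N3: √((-0.014·111.32)² + (0.066·111.27)²) = √(2.42886 + 53.93169) = 7.507 km
N4: √((0.073·111.32)² + (-0.049·111.27)²) = √(66.03773 + 29.72681) = 9.786 km
N5: √((-0.060·111.32)² + (0.002·111.27)²) = √(44.61171 + 0.04952) = 6.683 km
N6: √((-0.056·111.32)² + (0.073·111.27)²) = √(38.86176 + 65.97842) = 10.239 km
N7: √((-0.029·111.32)² + (-0.057·111.27)²) = √(10.42179 + 40.22591) = 7.117 km
Sorted: N2 (3.551 km) < N1 (4.259 km) < N5 (6.683 km) < N7 (7.117 km) < N3 (7.507 km) < …

N2, N1, N5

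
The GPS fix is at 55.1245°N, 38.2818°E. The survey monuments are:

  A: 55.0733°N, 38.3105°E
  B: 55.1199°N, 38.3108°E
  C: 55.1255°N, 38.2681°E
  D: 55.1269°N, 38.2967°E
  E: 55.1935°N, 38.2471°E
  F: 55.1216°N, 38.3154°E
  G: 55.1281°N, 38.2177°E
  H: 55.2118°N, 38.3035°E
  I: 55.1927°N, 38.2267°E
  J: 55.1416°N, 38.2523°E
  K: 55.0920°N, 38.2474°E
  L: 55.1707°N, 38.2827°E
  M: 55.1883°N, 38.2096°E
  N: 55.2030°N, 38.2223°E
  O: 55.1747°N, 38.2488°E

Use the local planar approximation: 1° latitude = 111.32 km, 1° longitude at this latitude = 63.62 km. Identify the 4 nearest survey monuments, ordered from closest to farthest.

Distances from 55.1245°N, 38.2818°E:
A: √((-0.0512·111.32)² + (0.0287·63.62)²) = √(32.485258 + 3.333889) = 5.9849 km
B: √((-0.0046·111.32)² + (0.0290·63.62)²) = √(0.262218 + 3.403951) = 1.9147 km
C: √((0.0010·111.32)² + (-0.0137·63.62)²) = √(0.012392 + 0.759676) = 0.8787 km
D: √((0.0024·111.32)² + (0.0149·63.62)²) = √(0.071379 + 0.898586) = 0.9849 km
E: √((0.0690·111.32)² + (-0.0347·63.62)²) = √(58.998990 + 4.873560) = 7.9920 km
F: √((-0.0029·111.32)² + (0.0336·63.62)²) = √(0.104218 + 4.569471) = 2.1619 km
G: √((0.0036·111.32)² + (-0.0641·63.62)²) = √(0.160602 + 16.630427) = 4.0977 km
H: √((0.0873·111.32)² + (0.0217·63.62)²) = √(94.444111 + 1.905929) = 9.8158 km
I: √((0.0682·111.32)² + (-0.0551·63.62)²) = √(57.638828 + 12.288264) = 8.3622 km
J: √((0.0171·111.32)² + (-0.0295·63.62)²) = √(3.623586 + 3.522341) = 2.6732 km
K: √((-0.0325·111.32)² + (-0.0344·63.62)²) = √(13.089200 + 4.789655) = 4.2283 km
L: √((0.0462·111.32)² + (0.0009·63.62)²) = √(26.450284 + 0.003278) = 5.1433 km
M: √((0.0638·111.32)² + (-0.0722·63.62)²) = √(50.441472 + 21.098993) = 8.4582 km
N: √((0.0785·111.32)² + (-0.0595·63.62)²) = √(76.363480 + 14.329177) = 9.5233 km
O: √((0.0502·111.32)² + (-0.0330·63.62)²) = √(31.228695 + 4.407732) = 5.9696 km
Sorted: C (0.8787 km) < D (0.9849 km) < B (1.9147 km) < F (2.1619 km) < J (2.6732 km) < G (4.0977 km) < …

C, D, B, F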